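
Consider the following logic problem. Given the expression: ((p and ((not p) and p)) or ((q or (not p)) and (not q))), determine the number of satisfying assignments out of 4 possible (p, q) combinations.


Check all 4 assignments:
p=0, q=0: 1
p=0, q=1: 0
p=1, q=0: 0
p=1, q=1: 0
Count of True = 1

1


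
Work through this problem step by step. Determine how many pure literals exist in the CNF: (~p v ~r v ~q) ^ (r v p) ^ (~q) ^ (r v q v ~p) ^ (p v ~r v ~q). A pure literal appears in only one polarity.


Check each variable for pure literal status:
p: mixed (not pure)
q: mixed (not pure)
r: mixed (not pure)
Pure literal count = 0

0


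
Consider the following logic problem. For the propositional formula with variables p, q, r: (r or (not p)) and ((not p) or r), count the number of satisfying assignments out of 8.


Evaluate all 8 assignments for p, q, r:
p=0, q=0, r=0: 1
p=0, q=0, r=1: 1
p=0, q=1, r=0: 1
p=0, q=1, r=1: 1
p=1, q=0, r=0: 0
p=1, q=0, r=1: 1
p=1, q=1, r=0: 0
p=1, q=1, r=1: 1
Satisfying count = 6

6


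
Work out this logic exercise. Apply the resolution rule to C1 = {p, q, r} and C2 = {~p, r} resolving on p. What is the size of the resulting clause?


Remove p from C1 and ~p from C2.
C1 remainder: {q, r}
C2 remainder: {r}
Union (resolvent): {q, r}
Resolvent has 2 literal(s).

2


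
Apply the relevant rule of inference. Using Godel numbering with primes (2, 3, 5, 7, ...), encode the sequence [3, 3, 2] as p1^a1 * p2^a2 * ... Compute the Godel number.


Encode each element as an exponent of the corresponding prime:
  2^3 = 8
  3^3 = 27
  5^2 = 25
Product = 8 * 27 * 25 = 5400

5400


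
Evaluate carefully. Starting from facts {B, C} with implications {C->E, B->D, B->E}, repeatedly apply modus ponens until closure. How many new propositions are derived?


Initial facts: {B, C}
Apply modus ponens to closure:
  C and C->E  =>  E
  B and B->D  =>  D
Final known: {B, C, D, E}
New propositions: {D, E}
Count = 2

2


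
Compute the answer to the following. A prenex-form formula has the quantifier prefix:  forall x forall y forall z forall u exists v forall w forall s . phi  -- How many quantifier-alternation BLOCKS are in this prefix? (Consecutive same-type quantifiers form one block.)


Quantifier-type sequence: A A A A E A A  (A=forall, E=exists)
Group into maximal same-type runs:
  Ax4 | Ex1 | Ax2
Number of blocks = 3

3


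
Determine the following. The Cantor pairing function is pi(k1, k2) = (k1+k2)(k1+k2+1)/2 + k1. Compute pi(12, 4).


k1 + k2 = 16
(k1+k2)(k1+k2+1)/2 = 16 * 17 / 2 = 136
pi = 136 + 12 = 148

148


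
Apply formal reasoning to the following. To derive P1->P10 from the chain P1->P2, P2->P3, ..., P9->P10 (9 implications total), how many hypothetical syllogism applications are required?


With 9 implications in a chain connecting 10 propositions:
P1->P2, P2->P3, ..., P9->P10
Steps needed = (number of implications) - 1 = 9 - 1 = 8

8


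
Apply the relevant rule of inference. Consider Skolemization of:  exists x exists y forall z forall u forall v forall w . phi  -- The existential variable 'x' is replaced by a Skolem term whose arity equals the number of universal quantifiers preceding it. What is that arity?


Quantifier prefix: exists x exists y forall z forall u forall v forall w
'x' is existentially quantified at position 1.
No universal quantifiers precede it.
Skolem function arity = 0 (a Skolem constant)

0


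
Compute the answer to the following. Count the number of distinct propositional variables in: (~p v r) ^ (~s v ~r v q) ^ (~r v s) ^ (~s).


Identify each variable that appears in the formula.
Variables found: p, q, r, s
Count = 4

4


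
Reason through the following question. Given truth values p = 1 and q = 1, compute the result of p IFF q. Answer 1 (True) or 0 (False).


p = 1, q = 1
Operation: p IFF q
Evaluate: 1 IFF 1 = 1

1


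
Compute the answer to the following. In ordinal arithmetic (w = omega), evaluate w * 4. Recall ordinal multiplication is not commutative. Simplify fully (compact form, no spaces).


Compute w * 4.
Ordinal * is associative and left-distributive over +, but NOT commutative; for finite n>1, n*w = w but w*n stays w*n.
w * 4 means 4 copies of w concatenated: w*4.
Result = w*4

w*4


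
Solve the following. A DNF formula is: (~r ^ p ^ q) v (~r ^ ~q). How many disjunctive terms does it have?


A DNF formula is a disjunction of terms (conjunctions).
Terms are separated by v.
Counting the disjuncts: 2 terms.

2


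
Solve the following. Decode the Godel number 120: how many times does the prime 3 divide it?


Factorize 120 by dividing by 3 repeatedly.
Division steps: 3 divides 120 exactly 1 time(s).
Exponent of 3 = 1

1


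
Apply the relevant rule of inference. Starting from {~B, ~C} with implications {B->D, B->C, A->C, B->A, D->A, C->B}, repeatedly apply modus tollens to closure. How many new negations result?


Initial negated facts: {~B, ~C}
Apply modus tollens to closure:
  ~C and A->C  =>  ~A
  ~A and D->A  =>  ~D
Final negated: {~A, ~B, ~C, ~D}
New negations: {~A, ~D}
Count = 2

2


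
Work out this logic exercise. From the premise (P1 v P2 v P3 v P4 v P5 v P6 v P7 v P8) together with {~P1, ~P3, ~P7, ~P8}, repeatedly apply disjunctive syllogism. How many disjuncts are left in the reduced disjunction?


Original disjuncts (8): P1, P2, P3, P4, P5, P6, P7, P8
Negated (eliminate): ~P1, ~P3, ~P7, ~P8
Remaining disjuncts: P2, P4, P5, P6
Count = 8 - 4 = 4

4


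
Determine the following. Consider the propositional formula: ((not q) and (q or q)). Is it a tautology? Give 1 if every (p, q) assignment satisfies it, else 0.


Check all 4 assignments:
p=0, q=0: 0
p=0, q=1: 0
p=1, q=0: 0
p=1, q=1: 0
Satisfying count = 0/4.
Tautology iff count = 4: no.

0


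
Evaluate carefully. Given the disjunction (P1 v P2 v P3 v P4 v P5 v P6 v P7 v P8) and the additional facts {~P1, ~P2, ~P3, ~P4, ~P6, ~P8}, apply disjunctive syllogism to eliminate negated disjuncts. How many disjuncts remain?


Original disjuncts (8): P1, P2, P3, P4, P5, P6, P7, P8
Negated (eliminate): ~P1, ~P2, ~P3, ~P4, ~P6, ~P8
Remaining disjuncts: P5, P7
Count = 8 - 6 = 2

2


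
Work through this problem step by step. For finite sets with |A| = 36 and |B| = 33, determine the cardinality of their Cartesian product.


The Cartesian product A x B contains all ordered pairs (a, b).
|A x B| = |A| * |B| = 36 * 33 = 1188

1188


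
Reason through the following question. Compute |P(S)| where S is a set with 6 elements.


The power set of a set with n elements has 2^n elements.
|P(S)| = 2^6 = 64

64


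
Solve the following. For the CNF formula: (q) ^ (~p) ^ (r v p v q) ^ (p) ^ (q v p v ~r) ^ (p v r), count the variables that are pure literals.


Check each variable for pure literal status:
p: mixed (not pure)
q: pure positive
r: mixed (not pure)
Pure literal count = 1

1


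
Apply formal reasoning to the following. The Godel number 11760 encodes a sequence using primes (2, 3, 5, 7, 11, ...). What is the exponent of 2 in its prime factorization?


Factorize 11760 by dividing by 2 repeatedly.
Division steps: 2 divides 11760 exactly 4 time(s).
Exponent of 2 = 4

4


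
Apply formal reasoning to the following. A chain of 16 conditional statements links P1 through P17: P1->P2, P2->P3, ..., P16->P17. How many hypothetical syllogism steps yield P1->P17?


With 16 implications in a chain connecting 17 propositions:
P1->P2, P2->P3, ..., P16->P17
Steps needed = (number of implications) - 1 = 16 - 1 = 15

15


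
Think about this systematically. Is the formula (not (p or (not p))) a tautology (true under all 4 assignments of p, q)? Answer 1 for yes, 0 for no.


Check all 4 assignments:
p=0, q=0: 0
p=0, q=1: 0
p=1, q=0: 0
p=1, q=1: 0
Satisfying count = 0/4.
Tautology iff count = 4: no.

0


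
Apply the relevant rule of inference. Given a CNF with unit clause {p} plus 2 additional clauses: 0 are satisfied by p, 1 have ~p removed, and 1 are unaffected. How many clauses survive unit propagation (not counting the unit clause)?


Satisfied (removed): 0
Shortened (remain): 1
Unchanged (remain): 1
Remaining = 1 + 1 = 2

2


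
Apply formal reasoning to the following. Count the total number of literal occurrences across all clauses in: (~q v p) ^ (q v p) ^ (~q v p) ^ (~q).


Counting literals in each clause:
Clause 1: 2 literal(s)
Clause 2: 2 literal(s)
Clause 3: 2 literal(s)
Clause 4: 1 literal(s)
Total = 7

7


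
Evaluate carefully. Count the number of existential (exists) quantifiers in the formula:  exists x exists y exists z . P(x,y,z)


Quantifier prefix: exists x exists y exists z
Mark each quantifier type:
  E E E
Universal count = 0, Existential count = 3
Asked for existential (exists) quantifiers: 3

3


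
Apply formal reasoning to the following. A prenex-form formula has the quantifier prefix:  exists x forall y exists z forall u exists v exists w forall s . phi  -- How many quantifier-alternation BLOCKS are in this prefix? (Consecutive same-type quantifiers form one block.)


Quantifier-type sequence: E A E A E E A  (A=forall, E=exists)
Group into maximal same-type runs:
  Ex1 | Ax1 | Ex1 | Ax1 | Ex2 | Ax1
Number of blocks = 6

6


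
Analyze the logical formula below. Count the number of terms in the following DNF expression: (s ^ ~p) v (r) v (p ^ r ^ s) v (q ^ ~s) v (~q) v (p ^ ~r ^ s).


A DNF formula is a disjunction of terms (conjunctions).
Terms are separated by v.
Counting the disjuncts: 6 terms.

6


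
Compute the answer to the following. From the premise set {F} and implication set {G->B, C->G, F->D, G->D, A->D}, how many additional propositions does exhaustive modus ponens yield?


Initial facts: {F}
Apply modus ponens to closure:
  F and F->D  =>  D
Final known: {D, F}
New propositions: {D}
Count = 1

1


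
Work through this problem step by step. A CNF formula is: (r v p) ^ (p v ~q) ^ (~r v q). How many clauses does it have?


A CNF formula is a conjunction of clauses.
Clauses are separated by ^.
Counting the conjuncts: 3 clauses.

3


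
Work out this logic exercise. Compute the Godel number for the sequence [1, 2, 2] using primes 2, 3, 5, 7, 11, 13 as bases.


Encode each element as an exponent of the corresponding prime:
  2^1 = 2
  3^2 = 9
  5^2 = 25
Product = 2 * 9 * 25 = 450

450


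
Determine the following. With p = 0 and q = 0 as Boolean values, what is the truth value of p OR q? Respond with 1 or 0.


p = 0, q = 0
Operation: p OR q
Evaluate: 0 OR 0 = 0

0


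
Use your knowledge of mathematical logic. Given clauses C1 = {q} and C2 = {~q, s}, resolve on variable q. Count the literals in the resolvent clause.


Remove q from C1 and ~q from C2.
C1 remainder: {}
C2 remainder: {s}
Union (resolvent): {s}
Resolvent has 1 literal(s).

1


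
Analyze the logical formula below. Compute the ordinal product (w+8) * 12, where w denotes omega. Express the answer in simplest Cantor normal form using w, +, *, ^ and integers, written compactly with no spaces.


Compute (w+8) * 12.
Ordinal * is associative and left-distributive over +, but NOT commutative; for finite n>1, n*w = w but w*n stays w*n.
(w+8) * 12 = (w+8) repeated 12 times. Each intermediate +8 is absorbed by the following w; only the last survives: w*12+8.
Result = w*12+8

w*12+8


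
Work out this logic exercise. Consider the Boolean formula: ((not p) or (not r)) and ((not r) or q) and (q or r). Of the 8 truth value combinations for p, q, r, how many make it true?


Evaluate all 8 assignments for p, q, r:
p=0, q=0, r=0: 0
p=0, q=0, r=1: 0
p=0, q=1, r=0: 1
p=0, q=1, r=1: 1
p=1, q=0, r=0: 0
p=1, q=0, r=1: 0
p=1, q=1, r=0: 1
p=1, q=1, r=1: 0
Satisfying count = 3

3


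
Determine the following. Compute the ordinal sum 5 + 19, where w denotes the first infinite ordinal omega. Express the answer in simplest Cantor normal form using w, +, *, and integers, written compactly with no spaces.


Compute 5 + 19.
Ordinal + is associative but NOT commutative; for finite n>0, n + w = w but w + n stays w+n.
Both operands finite; ordinal + agrees with natural +: 5 + 19 = 24.
Result = 24

24


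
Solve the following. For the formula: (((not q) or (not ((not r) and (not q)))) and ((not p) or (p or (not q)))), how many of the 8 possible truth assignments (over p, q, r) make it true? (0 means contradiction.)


Check all 8 assignments:
p=0, q=0, r=0: 1
p=0, q=0, r=1: 1
p=0, q=1, r=0: 1
p=0, q=1, r=1: 1
p=1, q=0, r=0: 1
p=1, q=0, r=1: 1
p=1, q=1, r=0: 1
p=1, q=1, r=1: 1
Count of True = 8

8


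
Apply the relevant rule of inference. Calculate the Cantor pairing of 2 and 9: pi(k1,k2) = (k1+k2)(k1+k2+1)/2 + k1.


k1 + k2 = 11
(k1+k2)(k1+k2+1)/2 = 11 * 12 / 2 = 66
pi = 66 + 2 = 68

68


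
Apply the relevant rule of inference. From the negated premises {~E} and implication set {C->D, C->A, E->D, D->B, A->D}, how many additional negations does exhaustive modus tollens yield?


Initial negated facts: {~E}
Apply modus tollens to closure:
  (no implication fires)
Final negated: {~E}
New negations: {(none)}
Count = 0

0


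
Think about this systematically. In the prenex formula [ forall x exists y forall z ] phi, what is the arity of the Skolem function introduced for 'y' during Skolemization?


Quantifier prefix: forall x exists y forall z
'y' is existentially quantified at position 2.
Universal variables preceding it: x
Skolem function arity = 1

1


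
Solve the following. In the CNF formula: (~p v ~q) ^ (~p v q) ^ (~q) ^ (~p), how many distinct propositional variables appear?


Identify each variable that appears in the formula.
Variables found: p, q
Count = 2

2


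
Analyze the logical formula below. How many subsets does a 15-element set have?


The power set of a set with n elements has 2^n elements.
|P(S)| = 2^15 = 32768

32768


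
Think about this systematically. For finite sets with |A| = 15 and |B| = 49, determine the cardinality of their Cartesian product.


The Cartesian product A x B contains all ordered pairs (a, b).
|A x B| = |A| * |B| = 15 * 49 = 735

735


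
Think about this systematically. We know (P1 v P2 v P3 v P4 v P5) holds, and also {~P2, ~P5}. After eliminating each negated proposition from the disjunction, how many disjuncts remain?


Original disjuncts (5): P1, P2, P3, P4, P5
Negated (eliminate): ~P2, ~P5
Remaining disjuncts: P1, P3, P4
Count = 5 - 2 = 3

3


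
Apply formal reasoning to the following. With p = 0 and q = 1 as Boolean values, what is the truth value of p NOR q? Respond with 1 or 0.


p = 0, q = 1
Operation: p NOR q
Evaluate: 0 NOR 1 = 0

0


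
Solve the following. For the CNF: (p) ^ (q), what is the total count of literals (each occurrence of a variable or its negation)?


Counting literals in each clause:
Clause 1: 1 literal(s)
Clause 2: 1 literal(s)
Total = 2

2


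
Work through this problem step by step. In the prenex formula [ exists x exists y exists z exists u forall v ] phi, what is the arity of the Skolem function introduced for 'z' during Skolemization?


Quantifier prefix: exists x exists y exists z exists u forall v
'z' is existentially quantified at position 3.
No universal quantifiers precede it.
Skolem function arity = 0 (a Skolem constant)

0


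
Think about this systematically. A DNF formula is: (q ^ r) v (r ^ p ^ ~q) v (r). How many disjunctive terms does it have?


A DNF formula is a disjunction of terms (conjunctions).
Terms are separated by v.
Counting the disjuncts: 3 terms.

3


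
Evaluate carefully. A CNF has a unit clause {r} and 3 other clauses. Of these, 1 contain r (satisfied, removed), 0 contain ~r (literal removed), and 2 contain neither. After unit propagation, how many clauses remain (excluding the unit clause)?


Satisfied (removed): 1
Shortened (remain): 0
Unchanged (remain): 2
Remaining = 0 + 2 = 2

2


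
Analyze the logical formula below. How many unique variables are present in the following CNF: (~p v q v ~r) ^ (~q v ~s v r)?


Identify each variable that appears in the formula.
Variables found: p, q, r, s
Count = 4

4


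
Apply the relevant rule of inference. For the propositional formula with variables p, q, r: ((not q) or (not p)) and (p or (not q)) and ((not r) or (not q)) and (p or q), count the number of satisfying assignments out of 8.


Evaluate all 8 assignments for p, q, r:
p=0, q=0, r=0: 0
p=0, q=0, r=1: 0
p=0, q=1, r=0: 0
p=0, q=1, r=1: 0
p=1, q=0, r=0: 1
p=1, q=0, r=1: 1
p=1, q=1, r=0: 0
p=1, q=1, r=1: 0
Satisfying count = 2

2


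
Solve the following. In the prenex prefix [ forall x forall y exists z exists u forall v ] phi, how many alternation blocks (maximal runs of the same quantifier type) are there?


Quantifier-type sequence: A A E E A  (A=forall, E=exists)
Group into maximal same-type runs:
  Ax2 | Ex2 | Ax1
Number of blocks = 3

3


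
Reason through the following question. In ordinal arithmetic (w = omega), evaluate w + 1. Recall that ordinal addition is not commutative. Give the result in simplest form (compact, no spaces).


Compute w + 1.
Ordinal + is associative but NOT commutative; for finite n>0, n + w = w but w + n stays w+n.
w + 1 is already in normal form (a successor ordinal beyond w).
Result = w+1

w+1


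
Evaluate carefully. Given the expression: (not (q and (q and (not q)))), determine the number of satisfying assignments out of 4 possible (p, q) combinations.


Check all 4 assignments:
p=0, q=0: 1
p=0, q=1: 1
p=1, q=0: 1
p=1, q=1: 1
Count of True = 4

4


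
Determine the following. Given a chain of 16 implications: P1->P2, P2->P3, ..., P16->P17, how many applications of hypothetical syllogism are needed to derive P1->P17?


With 16 implications in a chain connecting 17 propositions:
P1->P2, P2->P3, ..., P16->P17
Steps needed = (number of implications) - 1 = 16 - 1 = 15

15


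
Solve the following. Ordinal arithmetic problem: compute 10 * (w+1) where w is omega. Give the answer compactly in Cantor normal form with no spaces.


Compute 10 * (w+1).
Ordinal * is associative and left-distributive over +, but NOT commutative; for finite n>1, n*w = w but w*n stays w*n.
By left-distributivity: 10 * (w+1) = 10*w + 10*1 = w + 10 = w+10.
Result = w+10

w+10


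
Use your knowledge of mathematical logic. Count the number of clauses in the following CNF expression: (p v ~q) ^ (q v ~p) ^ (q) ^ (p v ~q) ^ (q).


A CNF formula is a conjunction of clauses.
Clauses are separated by ^.
Counting the conjuncts: 5 clauses.

5


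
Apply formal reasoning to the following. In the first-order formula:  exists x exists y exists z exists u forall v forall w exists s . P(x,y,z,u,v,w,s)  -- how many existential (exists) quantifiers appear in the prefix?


Quantifier prefix: exists x exists y exists z exists u forall v forall w exists s
Mark each quantifier type:
  E E E E U U E
Universal count = 2, Existential count = 5
Asked for existential (exists) quantifiers: 5

5


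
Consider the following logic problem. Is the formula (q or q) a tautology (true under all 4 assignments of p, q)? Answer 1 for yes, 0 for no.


Check all 4 assignments:
p=0, q=0: 0
p=0, q=1: 1
p=1, q=0: 0
p=1, q=1: 1
Satisfying count = 2/4.
Tautology iff count = 4: no.

0


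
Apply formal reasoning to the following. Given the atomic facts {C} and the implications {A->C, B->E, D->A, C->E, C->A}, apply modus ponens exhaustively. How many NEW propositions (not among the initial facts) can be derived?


Initial facts: {C}
Apply modus ponens to closure:
  C and C->E  =>  E
  C and C->A  =>  A
Final known: {A, C, E}
New propositions: {A, E}
Count = 2

2


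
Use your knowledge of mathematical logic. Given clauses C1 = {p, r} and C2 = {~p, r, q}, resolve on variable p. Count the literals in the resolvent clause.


Remove p from C1 and ~p from C2.
C1 remainder: {r}
C2 remainder: {r, q}
Union (resolvent): {q, r}
Resolvent has 2 literal(s).

2


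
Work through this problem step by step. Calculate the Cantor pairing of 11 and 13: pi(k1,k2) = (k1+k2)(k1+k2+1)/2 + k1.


k1 + k2 = 24
(k1+k2)(k1+k2+1)/2 = 24 * 25 / 2 = 300
pi = 300 + 11 = 311

311


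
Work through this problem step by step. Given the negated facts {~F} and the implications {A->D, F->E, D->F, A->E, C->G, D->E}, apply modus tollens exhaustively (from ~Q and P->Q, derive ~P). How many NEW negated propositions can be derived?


Initial negated facts: {~F}
Apply modus tollens to closure:
  ~F and D->F  =>  ~D
  ~D and A->D  =>  ~A
Final negated: {~A, ~D, ~F}
New negations: {~A, ~D}
Count = 2

2


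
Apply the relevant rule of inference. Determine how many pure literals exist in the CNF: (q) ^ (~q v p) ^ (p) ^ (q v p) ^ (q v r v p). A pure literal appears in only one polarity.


Check each variable for pure literal status:
p: pure positive
q: mixed (not pure)
r: pure positive
Pure literal count = 2

2


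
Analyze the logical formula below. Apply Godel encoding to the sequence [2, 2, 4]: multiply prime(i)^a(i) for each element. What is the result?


Encode each element as an exponent of the corresponding prime:
  2^2 = 4
  3^2 = 9
  5^4 = 625
Product = 4 * 9 * 625 = 22500

22500


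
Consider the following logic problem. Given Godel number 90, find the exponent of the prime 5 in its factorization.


Factorize 90 by dividing by 5 repeatedly.
Division steps: 5 divides 90 exactly 1 time(s).
Exponent of 5 = 1

1


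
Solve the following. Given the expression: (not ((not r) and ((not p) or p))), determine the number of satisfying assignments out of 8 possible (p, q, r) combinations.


Check all 8 assignments:
p=0, q=0, r=0: 0
p=0, q=0, r=1: 1
p=0, q=1, r=0: 0
p=0, q=1, r=1: 1
p=1, q=0, r=0: 0
p=1, q=0, r=1: 1
p=1, q=1, r=0: 0
p=1, q=1, r=1: 1
Count of True = 4

4


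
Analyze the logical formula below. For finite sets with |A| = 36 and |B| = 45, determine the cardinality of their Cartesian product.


The Cartesian product A x B contains all ordered pairs (a, b).
|A x B| = |A| * |B| = 36 * 45 = 1620

1620


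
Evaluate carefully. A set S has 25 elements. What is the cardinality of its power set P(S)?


The power set of a set with n elements has 2^n elements.
|P(S)| = 2^25 = 33554432

33554432


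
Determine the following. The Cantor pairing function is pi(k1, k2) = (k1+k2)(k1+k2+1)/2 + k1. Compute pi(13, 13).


k1 + k2 = 26
(k1+k2)(k1+k2+1)/2 = 26 * 27 / 2 = 351
pi = 351 + 13 = 364

364


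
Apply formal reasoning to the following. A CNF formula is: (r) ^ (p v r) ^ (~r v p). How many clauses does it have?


A CNF formula is a conjunction of clauses.
Clauses are separated by ^.
Counting the conjuncts: 3 clauses.

3


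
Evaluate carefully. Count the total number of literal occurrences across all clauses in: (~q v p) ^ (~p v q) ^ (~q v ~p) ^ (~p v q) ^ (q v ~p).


Counting literals in each clause:
Clause 1: 2 literal(s)
Clause 2: 2 literal(s)
Clause 3: 2 literal(s)
Clause 4: 2 literal(s)
Clause 5: 2 literal(s)
Total = 10

10


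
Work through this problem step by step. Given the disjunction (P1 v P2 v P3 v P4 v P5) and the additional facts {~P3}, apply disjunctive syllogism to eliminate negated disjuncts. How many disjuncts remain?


Original disjuncts (5): P1, P2, P3, P4, P5
Negated (eliminate): ~P3
Remaining disjuncts: P1, P2, P4, P5
Count = 5 - 1 = 4

4


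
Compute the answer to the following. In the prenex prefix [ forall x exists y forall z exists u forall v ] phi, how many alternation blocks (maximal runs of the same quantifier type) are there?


Quantifier-type sequence: A E A E A  (A=forall, E=exists)
Group into maximal same-type runs:
  Ax1 | Ex1 | Ax1 | Ex1 | Ax1
Number of blocks = 5

5


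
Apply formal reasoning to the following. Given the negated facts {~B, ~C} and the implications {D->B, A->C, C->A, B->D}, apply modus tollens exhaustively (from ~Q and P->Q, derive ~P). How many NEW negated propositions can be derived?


Initial negated facts: {~B, ~C}
Apply modus tollens to closure:
  ~B and D->B  =>  ~D
  ~C and A->C  =>  ~A
Final negated: {~A, ~B, ~C, ~D}
New negations: {~A, ~D}
Count = 2

2


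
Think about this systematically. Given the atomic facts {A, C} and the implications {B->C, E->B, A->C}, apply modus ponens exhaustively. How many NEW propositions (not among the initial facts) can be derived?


Initial facts: {A, C}
Apply modus ponens to closure:
  (no implication fires)
Final known: {A, C}
New propositions: {(none)}
Count = 0

0


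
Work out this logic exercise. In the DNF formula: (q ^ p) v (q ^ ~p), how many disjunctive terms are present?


A DNF formula is a disjunction of terms (conjunctions).
Terms are separated by v.
Counting the disjuncts: 2 terms.

2


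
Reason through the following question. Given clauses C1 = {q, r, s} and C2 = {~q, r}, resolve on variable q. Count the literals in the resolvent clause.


Remove q from C1 and ~q from C2.
C1 remainder: {r, s}
C2 remainder: {r}
Union (resolvent): {r, s}
Resolvent has 2 literal(s).

2


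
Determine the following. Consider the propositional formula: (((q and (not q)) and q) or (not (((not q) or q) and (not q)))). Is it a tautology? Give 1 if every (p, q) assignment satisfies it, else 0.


Check all 4 assignments:
p=0, q=0: 0
p=0, q=1: 1
p=1, q=0: 0
p=1, q=1: 1
Satisfying count = 2/4.
Tautology iff count = 4: no.

0


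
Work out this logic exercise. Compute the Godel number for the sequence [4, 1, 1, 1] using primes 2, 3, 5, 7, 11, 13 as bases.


Encode each element as an exponent of the corresponding prime:
  2^4 = 16
  3^1 = 3
  5^1 = 5
  7^1 = 7
Product = 16 * 3 * 5 * 7 = 1680

1680


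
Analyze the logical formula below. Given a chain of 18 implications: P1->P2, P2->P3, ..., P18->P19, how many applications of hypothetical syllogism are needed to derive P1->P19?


With 18 implications in a chain connecting 19 propositions:
P1->P2, P2->P3, ..., P18->P19
Steps needed = (number of implications) - 1 = 18 - 1 = 17

17


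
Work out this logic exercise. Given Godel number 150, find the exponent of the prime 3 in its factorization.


Factorize 150 by dividing by 3 repeatedly.
Division steps: 3 divides 150 exactly 1 time(s).
Exponent of 3 = 1

1


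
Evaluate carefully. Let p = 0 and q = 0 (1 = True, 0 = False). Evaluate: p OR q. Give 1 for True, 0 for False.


p = 0, q = 0
Operation: p OR q
Evaluate: 0 OR 0 = 0

0


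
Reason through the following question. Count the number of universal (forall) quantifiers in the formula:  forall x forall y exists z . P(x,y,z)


Quantifier prefix: forall x forall y exists z
Mark each quantifier type:
  U U E
Universal count = 2, Existential count = 1
Asked for universal (forall) quantifiers: 2

2


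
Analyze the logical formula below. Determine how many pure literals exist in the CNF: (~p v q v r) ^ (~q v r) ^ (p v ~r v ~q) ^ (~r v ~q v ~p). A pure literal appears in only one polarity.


Check each variable for pure literal status:
p: mixed (not pure)
q: mixed (not pure)
r: mixed (not pure)
Pure literal count = 0

0


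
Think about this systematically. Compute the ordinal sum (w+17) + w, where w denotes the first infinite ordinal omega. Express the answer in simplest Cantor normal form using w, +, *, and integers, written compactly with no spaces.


Compute (w+17) + w.
Ordinal + is associative but NOT commutative; for finite n>0, n + w = w but w + n stays w+n.
(w+17) + w = w + (17+w) = w + w = w*2 (the finite tail 17 is absorbed by the right w).
Result = w*2

w*2


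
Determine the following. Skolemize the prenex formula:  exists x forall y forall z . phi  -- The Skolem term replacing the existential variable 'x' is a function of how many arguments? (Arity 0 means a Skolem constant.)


Quantifier prefix: exists x forall y forall z
'x' is existentially quantified at position 1.
No universal quantifiers precede it.
Skolem function arity = 0 (a Skolem constant)

0


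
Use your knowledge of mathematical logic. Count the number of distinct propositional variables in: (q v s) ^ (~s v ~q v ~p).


Identify each variable that appears in the formula.
Variables found: p, q, s
Count = 3

3


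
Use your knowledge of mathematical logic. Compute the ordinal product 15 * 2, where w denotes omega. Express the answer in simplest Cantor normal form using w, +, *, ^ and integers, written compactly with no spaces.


Compute 15 * 2.
Ordinal * is associative and left-distributive over +, but NOT commutative; for finite n>1, n*w = w but w*n stays w*n.
Both finite; ordinal * agrees with natural *: 15 * 2 = 30.
Result = 30

30


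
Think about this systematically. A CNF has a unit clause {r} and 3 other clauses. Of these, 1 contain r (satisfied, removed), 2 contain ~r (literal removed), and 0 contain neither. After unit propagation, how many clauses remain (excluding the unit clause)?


Satisfied (removed): 1
Shortened (remain): 2
Unchanged (remain): 0
Remaining = 2 + 0 = 2

2


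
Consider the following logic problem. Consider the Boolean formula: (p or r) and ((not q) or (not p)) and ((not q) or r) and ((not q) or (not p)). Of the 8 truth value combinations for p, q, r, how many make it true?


Evaluate all 8 assignments for p, q, r:
p=0, q=0, r=0: 0
p=0, q=0, r=1: 1
p=0, q=1, r=0: 0
p=0, q=1, r=1: 1
p=1, q=0, r=0: 1
p=1, q=0, r=1: 1
p=1, q=1, r=0: 0
p=1, q=1, r=1: 0
Satisfying count = 4

4


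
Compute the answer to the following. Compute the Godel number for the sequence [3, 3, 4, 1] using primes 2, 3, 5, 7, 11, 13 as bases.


Encode each element as an exponent of the corresponding prime:
  2^3 = 8
  3^3 = 27
  5^4 = 625
  7^1 = 7
Product = 8 * 27 * 625 * 7 = 945000

945000


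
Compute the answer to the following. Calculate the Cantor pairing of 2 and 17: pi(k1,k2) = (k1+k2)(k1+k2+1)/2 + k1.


k1 + k2 = 19
(k1+k2)(k1+k2+1)/2 = 19 * 20 / 2 = 190
pi = 190 + 2 = 192

192


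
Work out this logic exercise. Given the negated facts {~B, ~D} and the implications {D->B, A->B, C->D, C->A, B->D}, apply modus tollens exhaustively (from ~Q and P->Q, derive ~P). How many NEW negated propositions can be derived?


Initial negated facts: {~B, ~D}
Apply modus tollens to closure:
  ~B and A->B  =>  ~A
  ~D and C->D  =>  ~C
Final negated: {~A, ~B, ~C, ~D}
New negations: {~A, ~C}
Count = 2

2


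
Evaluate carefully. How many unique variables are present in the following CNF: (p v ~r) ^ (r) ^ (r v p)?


Identify each variable that appears in the formula.
Variables found: p, r
Count = 2

2


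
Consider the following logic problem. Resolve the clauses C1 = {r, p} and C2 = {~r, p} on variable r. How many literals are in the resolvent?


Remove r from C1 and ~r from C2.
C1 remainder: {p}
C2 remainder: {p}
Union (resolvent): {p}
Resolvent has 1 literal(s).

1


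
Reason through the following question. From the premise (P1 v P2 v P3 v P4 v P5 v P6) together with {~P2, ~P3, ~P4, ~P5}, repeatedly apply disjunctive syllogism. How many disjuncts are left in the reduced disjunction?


Original disjuncts (6): P1, P2, P3, P4, P5, P6
Negated (eliminate): ~P2, ~P3, ~P4, ~P5
Remaining disjuncts: P1, P6
Count = 6 - 4 = 2

2


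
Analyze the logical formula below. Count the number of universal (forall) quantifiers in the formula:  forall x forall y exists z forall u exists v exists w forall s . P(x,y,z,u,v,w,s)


Quantifier prefix: forall x forall y exists z forall u exists v exists w forall s
Mark each quantifier type:
  U U E U E E U
Universal count = 4, Existential count = 3
Asked for universal (forall) quantifiers: 4

4


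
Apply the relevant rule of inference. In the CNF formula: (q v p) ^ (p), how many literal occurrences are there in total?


Counting literals in each clause:
Clause 1: 2 literal(s)
Clause 2: 1 literal(s)
Total = 3

3


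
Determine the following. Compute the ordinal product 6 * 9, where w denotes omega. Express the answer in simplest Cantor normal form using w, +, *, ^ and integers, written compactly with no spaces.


Compute 6 * 9.
Ordinal * is associative and left-distributive over +, but NOT commutative; for finite n>1, n*w = w but w*n stays w*n.
Both finite; ordinal * agrees with natural *: 6 * 9 = 54.
Result = 54

54


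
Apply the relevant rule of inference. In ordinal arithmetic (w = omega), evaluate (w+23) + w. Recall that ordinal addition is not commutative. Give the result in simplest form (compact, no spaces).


Compute (w+23) + w.
Ordinal + is associative but NOT commutative; for finite n>0, n + w = w but w + n stays w+n.
(w+23) + w = w + (23+w) = w + w = w*2 (the finite tail 23 is absorbed by the right w).
Result = w*2

w*2


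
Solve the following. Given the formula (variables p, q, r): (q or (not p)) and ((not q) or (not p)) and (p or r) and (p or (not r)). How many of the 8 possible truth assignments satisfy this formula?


Evaluate all 8 assignments for p, q, r:
p=0, q=0, r=0: 0
p=0, q=0, r=1: 0
p=0, q=1, r=0: 0
p=0, q=1, r=1: 0
p=1, q=0, r=0: 0
p=1, q=0, r=1: 0
p=1, q=1, r=0: 0
p=1, q=1, r=1: 0
Satisfying count = 0

0


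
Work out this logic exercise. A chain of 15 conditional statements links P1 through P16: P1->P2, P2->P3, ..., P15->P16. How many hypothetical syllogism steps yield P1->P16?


With 15 implications in a chain connecting 16 propositions:
P1->P2, P2->P3, ..., P15->P16
Steps needed = (number of implications) - 1 = 15 - 1 = 14

14


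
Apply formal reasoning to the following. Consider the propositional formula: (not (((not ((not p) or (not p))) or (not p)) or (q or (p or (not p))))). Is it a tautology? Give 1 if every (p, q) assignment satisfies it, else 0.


Check all 4 assignments:
p=0, q=0: 0
p=0, q=1: 0
p=1, q=0: 0
p=1, q=1: 0
Satisfying count = 0/4.
Tautology iff count = 4: no.

0


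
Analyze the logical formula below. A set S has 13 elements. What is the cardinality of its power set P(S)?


The power set of a set with n elements has 2^n elements.
|P(S)| = 2^13 = 8192

8192


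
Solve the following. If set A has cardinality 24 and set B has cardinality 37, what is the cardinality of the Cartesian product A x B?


The Cartesian product A x B contains all ordered pairs (a, b).
|A x B| = |A| * |B| = 24 * 37 = 888

888


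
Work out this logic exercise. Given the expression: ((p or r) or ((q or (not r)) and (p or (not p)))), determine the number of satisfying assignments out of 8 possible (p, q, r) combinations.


Check all 8 assignments:
p=0, q=0, r=0: 1
p=0, q=0, r=1: 1
p=0, q=1, r=0: 1
p=0, q=1, r=1: 1
p=1, q=0, r=0: 1
p=1, q=0, r=1: 1
p=1, q=1, r=0: 1
p=1, q=1, r=1: 1
Count of True = 8

8


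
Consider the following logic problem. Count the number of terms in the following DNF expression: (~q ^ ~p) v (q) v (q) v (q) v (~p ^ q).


A DNF formula is a disjunction of terms (conjunctions).
Terms are separated by v.
Counting the disjuncts: 5 terms.

5


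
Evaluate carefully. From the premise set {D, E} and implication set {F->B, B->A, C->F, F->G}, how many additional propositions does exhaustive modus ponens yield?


Initial facts: {D, E}
Apply modus ponens to closure:
  (no implication fires)
Final known: {D, E}
New propositions: {(none)}
Count = 0

0


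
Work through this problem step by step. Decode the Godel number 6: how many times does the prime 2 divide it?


Factorize 6 by dividing by 2 repeatedly.
Division steps: 2 divides 6 exactly 1 time(s).
Exponent of 2 = 1

1


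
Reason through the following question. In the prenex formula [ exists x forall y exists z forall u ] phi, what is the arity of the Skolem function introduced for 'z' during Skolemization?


Quantifier prefix: exists x forall y exists z forall u
'z' is existentially quantified at position 3.
Universal variables preceding it: y
Skolem function arity = 1

1


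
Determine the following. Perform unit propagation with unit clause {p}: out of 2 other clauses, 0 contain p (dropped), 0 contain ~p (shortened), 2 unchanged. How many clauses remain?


Satisfied (removed): 0
Shortened (remain): 0
Unchanged (remain): 2
Remaining = 0 + 2 = 2

2


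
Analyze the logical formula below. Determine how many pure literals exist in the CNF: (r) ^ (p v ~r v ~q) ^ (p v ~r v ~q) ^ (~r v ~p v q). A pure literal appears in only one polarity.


Check each variable for pure literal status:
p: mixed (not pure)
q: mixed (not pure)
r: mixed (not pure)
Pure literal count = 0

0


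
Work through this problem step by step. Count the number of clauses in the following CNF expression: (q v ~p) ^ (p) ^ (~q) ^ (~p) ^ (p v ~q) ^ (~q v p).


A CNF formula is a conjunction of clauses.
Clauses are separated by ^.
Counting the conjuncts: 6 clauses.

6


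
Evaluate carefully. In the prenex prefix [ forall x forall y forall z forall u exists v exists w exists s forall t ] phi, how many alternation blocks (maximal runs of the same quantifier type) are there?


Quantifier-type sequence: A A A A E E E A  (A=forall, E=exists)
Group into maximal same-type runs:
  Ax4 | Ex3 | Ax1
Number of blocks = 3

3


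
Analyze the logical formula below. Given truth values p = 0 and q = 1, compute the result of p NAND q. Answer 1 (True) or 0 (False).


p = 0, q = 1
Operation: p NAND q
Evaluate: 0 NAND 1 = 1

1


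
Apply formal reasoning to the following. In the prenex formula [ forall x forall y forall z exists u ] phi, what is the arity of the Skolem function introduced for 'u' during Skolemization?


Quantifier prefix: forall x forall y forall z exists u
'u' is existentially quantified at position 4.
Universal variables preceding it: x, y, z
Skolem function arity = 3

3


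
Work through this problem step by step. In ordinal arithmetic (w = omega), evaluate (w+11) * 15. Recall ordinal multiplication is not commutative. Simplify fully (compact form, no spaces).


Compute (w+11) * 15.
Ordinal * is associative and left-distributive over +, but NOT commutative; for finite n>1, n*w = w but w*n stays w*n.
(w+11) * 15 = (w+11) repeated 15 times. Each intermediate +11 is absorbed by the following w; only the last survives: w*15+11.
Result = w*15+11

w*15+11


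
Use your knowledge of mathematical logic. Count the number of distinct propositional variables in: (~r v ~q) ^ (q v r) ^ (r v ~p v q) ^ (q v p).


Identify each variable that appears in the formula.
Variables found: p, q, r
Count = 3

3


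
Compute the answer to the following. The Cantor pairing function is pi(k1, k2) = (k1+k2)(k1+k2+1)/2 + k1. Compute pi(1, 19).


k1 + k2 = 20
(k1+k2)(k1+k2+1)/2 = 20 * 21 / 2 = 210
pi = 210 + 1 = 211

211


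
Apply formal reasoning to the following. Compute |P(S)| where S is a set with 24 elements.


The power set of a set with n elements has 2^n elements.
|P(S)| = 2^24 = 16777216

16777216


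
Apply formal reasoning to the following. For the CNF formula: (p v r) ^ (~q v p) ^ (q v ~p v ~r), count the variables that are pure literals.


Check each variable for pure literal status:
p: mixed (not pure)
q: mixed (not pure)
r: mixed (not pure)
Pure literal count = 0

0


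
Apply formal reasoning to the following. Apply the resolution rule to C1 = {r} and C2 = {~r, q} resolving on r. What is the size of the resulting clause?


Remove r from C1 and ~r from C2.
C1 remainder: {}
C2 remainder: {q}
Union (resolvent): {q}
Resolvent has 1 literal(s).

1


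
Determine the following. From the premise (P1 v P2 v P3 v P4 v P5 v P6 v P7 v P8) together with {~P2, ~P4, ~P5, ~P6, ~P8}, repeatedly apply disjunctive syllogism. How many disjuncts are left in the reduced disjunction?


Original disjuncts (8): P1, P2, P3, P4, P5, P6, P7, P8
Negated (eliminate): ~P2, ~P4, ~P5, ~P6, ~P8
Remaining disjuncts: P1, P3, P7
Count = 8 - 5 = 3

3


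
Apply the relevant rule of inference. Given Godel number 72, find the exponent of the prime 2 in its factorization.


Factorize 72 by dividing by 2 repeatedly.
Division steps: 2 divides 72 exactly 3 time(s).
Exponent of 2 = 3

3


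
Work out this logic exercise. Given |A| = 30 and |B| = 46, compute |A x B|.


The Cartesian product A x B contains all ordered pairs (a, b).
|A x B| = |A| * |B| = 30 * 46 = 1380

1380
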